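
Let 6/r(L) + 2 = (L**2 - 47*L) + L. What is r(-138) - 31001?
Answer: -393557692/12695 ≈ -31001.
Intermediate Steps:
r(L) = 6/(-2 + L**2 - 46*L) (r(L) = 6/(-2 + ((L**2 - 47*L) + L)) = 6/(-2 + (L**2 - 46*L)) = 6/(-2 + L**2 - 46*L))
r(-138) - 31001 = 6/(-2 + (-138)**2 - 46*(-138)) - 31001 = 6/(-2 + 19044 + 6348) - 31001 = 6/25390 - 31001 = 6*(1/25390) - 31001 = 3/12695 - 31001 = -393557692/12695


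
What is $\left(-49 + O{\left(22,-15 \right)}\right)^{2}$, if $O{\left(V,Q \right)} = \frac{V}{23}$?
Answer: $\frac{1221025}{529} \approx 2308.2$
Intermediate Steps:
$O{\left(V,Q \right)} = \frac{V}{23}$ ($O{\left(V,Q \right)} = V \frac{1}{23} = \frac{V}{23}$)
$\left(-49 + O{\left(22,-15 \right)}\right)^{2} = \left(-49 + \frac{1}{23} \cdot 22\right)^{2} = \left(-49 + \frac{22}{23}\right)^{2} = \left(- \frac{1105}{23}\right)^{2} = \frac{1221025}{529}$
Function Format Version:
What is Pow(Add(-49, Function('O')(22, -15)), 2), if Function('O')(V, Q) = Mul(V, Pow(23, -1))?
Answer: Rational(1221025, 529) ≈ 2308.2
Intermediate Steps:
Function('O')(V, Q) = Mul(Rational(1, 23), V) (Function('O')(V, Q) = Mul(V, Rational(1, 23)) = Mul(Rational(1, 23), V))
Pow(Add(-49, Function('O')(22, -15)), 2) = Pow(Add(-49, Mul(Rational(1, 23), 22)), 2) = Pow(Add(-49, Rational(22, 23)), 2) = Pow(Rational(-1105, 23), 2) = Rational(1221025, 529)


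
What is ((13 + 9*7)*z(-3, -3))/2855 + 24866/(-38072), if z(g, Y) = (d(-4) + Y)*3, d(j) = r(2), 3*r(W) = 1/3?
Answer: -144103781/163043340 ≈ -0.88384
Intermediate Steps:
r(W) = ⅑ (r(W) = (⅓)/3 = (⅓)*(⅓) = ⅑)
d(j) = ⅑
z(g, Y) = ⅓ + 3*Y (z(g, Y) = (⅑ + Y)*3 = ⅓ + 3*Y)
((13 + 9*7)*z(-3, -3))/2855 + 24866/(-38072) = ((13 + 9*7)*(⅓ + 3*(-3)))/2855 + 24866/(-38072) = ((13 + 63)*(⅓ - 9))*(1/2855) + 24866*(-1/38072) = (76*(-26/3))*(1/2855) - 12433/19036 = -1976/3*1/2855 - 12433/19036 = -1976/8565 - 12433/19036 = -144103781/163043340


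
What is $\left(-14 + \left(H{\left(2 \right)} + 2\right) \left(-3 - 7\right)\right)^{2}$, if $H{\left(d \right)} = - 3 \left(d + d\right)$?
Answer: $7396$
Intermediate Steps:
$H{\left(d \right)} = - 6 d$ ($H{\left(d \right)} = - 3 \cdot 2 d = - 6 d$)
$\left(-14 + \left(H{\left(2 \right)} + 2\right) \left(-3 - 7\right)\right)^{2} = \left(-14 + \left(\left(-6\right) 2 + 2\right) \left(-3 - 7\right)\right)^{2} = \left(-14 + \left(-12 + 2\right) \left(-10\right)\right)^{2} = \left(-14 - -100\right)^{2} = \left(-14 + 100\right)^{2} = 86^{2} = 7396$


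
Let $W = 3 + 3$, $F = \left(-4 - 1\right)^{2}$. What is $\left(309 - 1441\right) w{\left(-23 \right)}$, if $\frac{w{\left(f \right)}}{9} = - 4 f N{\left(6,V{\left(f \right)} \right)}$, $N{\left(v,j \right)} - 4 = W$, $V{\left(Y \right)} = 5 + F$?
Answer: $-9372960$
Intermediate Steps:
$F = 25$ ($F = \left(-5\right)^{2} = 25$)
$V{\left(Y \right)} = 30$ ($V{\left(Y \right)} = 5 + 25 = 30$)
$W = 6$
$N{\left(v,j \right)} = 10$ ($N{\left(v,j \right)} = 4 + 6 = 10$)
$w{\left(f \right)} = - 360 f$ ($w{\left(f \right)} = 9 - 4 f 10 = 9 \left(- 40 f\right) = - 360 f$)
$\left(309 - 1441\right) w{\left(-23 \right)} = \left(309 - 1441\right) \left(\left(-360\right) \left(-23\right)\right) = \left(-1132\right) 8280 = -9372960$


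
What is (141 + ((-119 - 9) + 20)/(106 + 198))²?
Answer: 114254721/5776 ≈ 19781.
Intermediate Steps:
(141 + ((-119 - 9) + 20)/(106 + 198))² = (141 + (-128 + 20)/304)² = (141 - 108*1/304)² = (141 - 27/76)² = (10689/76)² = 114254721/5776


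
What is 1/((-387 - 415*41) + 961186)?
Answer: 1/943784 ≈ 1.0596e-6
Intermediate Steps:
1/((-387 - 415*41) + 961186) = 1/((-387 - 17015) + 961186) = 1/(-17402 + 961186) = 1/943784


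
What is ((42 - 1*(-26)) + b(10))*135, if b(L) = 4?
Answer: 9720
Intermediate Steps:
((42 - 1*(-26)) + b(10))*135 = ((42 - 1*(-26)) + 4)*135 = ((42 + 26) + 4)*135 = (68 + 4)*135 = 72*135 = 9720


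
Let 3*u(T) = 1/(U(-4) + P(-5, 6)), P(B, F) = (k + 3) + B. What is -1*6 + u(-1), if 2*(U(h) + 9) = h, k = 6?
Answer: -127/21 ≈ -6.0476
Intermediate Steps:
U(h) = -9 + h/2
P(B, F) = 9 + B (P(B, F) = (6 + 3) + B = 9 + B)
u(T) = -1/21 (u(T) = 1/(3*((-9 + (1/2)*(-4)) + (9 - 5))) = 1/(3*((-9 - 2) + 4)) = 1/(3*(-11 + 4)) = (1/3)/(-7) = (1/3)*(-1/7) = -1/21)
-1*6 + u(-1) = -1*6 - 1/21 = -6 - 1/21 = -127/21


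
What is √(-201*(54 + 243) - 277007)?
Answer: 8*I*√5261 ≈ 580.26*I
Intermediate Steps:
√(-201*(54 + 243) - 277007) = √(-201*297 - 277007) = √(-59697 - 277007) = √(-336704) = 8*I*√5261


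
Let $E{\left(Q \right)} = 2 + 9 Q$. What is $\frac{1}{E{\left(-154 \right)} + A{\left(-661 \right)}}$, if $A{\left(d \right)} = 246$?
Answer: $- \frac{1}{1138} \approx -0.00087873$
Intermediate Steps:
$\frac{1}{E{\left(-154 \right)} + A{\left(-661 \right)}} = \frac{1}{\left(2 + 9 \left(-154\right)\right) + 246} = \frac{1}{\left(2 - 1386\right) + 246} = \frac{1}{-1384 + 246} = \frac{1}{-1138} = - \frac{1}{1138}$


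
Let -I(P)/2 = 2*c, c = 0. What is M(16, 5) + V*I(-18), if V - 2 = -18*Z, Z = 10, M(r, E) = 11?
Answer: 11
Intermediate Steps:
I(P) = 0 (I(P) = -4*0 = -2*0 = 0)
V = -178 (V = 2 - 18*10 = 2 - 180 = -178)
M(16, 5) + V*I(-18) = 11 - 178*0 = 11 + 0 = 11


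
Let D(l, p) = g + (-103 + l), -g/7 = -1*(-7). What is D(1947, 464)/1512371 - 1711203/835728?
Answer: -862157886851/421310263696 ≈ -2.0464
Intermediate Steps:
g = -49 (g = -(-7)*(-7) = -7*7 = -49)
D(l, p) = -152 + l (D(l, p) = -49 + (-103 + l) = -152 + l)
D(1947, 464)/1512371 - 1711203/835728 = (-152 + 1947)/1512371 - 1711203/835728 = 1795*(1/1512371) - 1711203*1/835728 = 1795/1512371 - 570401/278576 = -862157886851/421310263696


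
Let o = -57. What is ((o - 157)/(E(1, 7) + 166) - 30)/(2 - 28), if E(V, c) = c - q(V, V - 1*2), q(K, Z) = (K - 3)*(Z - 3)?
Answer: 2582/2145 ≈ 1.2037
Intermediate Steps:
q(K, Z) = (-3 + K)*(-3 + Z)
E(V, c) = -15 + c + 6*V - V*(-2 + V) (E(V, c) = c - (9 - 3*V - 3*(V - 1*2) + V*(V - 1*2)) = c - (9 - 3*V - 3*(V - 2) + V*(V - 2)) = c - (9 - 3*V - 3*(-2 + V) + V*(-2 + V)) = c - (9 - 3*V + (6 - 3*V) + V*(-2 + V)) = c - (15 - 6*V + V*(-2 + V)) = c + (-15 + 6*V - V*(-2 + V)) = -15 + c + 6*V - V*(-2 + V))
((o - 157)/(E(1, 7) + 166) - 30)/(2 - 28) = ((-57 - 157)/((-15 + 7 - 1*1² + 8*1) + 166) - 30)/(2 - 28) = (-214/((-15 + 7 - 1*1 + 8) + 166) - 30)/(-26) = (-214/((-15 + 7 - 1 + 8) + 166) - 30)*(-1/26) = (-214/(-1 + 166) - 30)*(-1/26) = (-214/165 - 30)*(-1/26) = -5164/165*(-1/26) = 2582/2145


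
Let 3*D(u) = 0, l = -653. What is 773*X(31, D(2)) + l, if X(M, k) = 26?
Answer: 19445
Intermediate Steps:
D(u) = 0 (D(u) = (⅓)*0 = 0)
773*X(31, D(2)) + l = 773*26 - 653 = 20098 - 653 = 19445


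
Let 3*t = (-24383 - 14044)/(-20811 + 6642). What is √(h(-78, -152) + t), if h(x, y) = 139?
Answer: 10*√280872087/14169 ≈ 11.828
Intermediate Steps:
t = 12809/14169 (t = ((-24383 - 14044)/(-20811 + 6642))/3 = (-38427/(-14169))/3 = (-38427*(-1/14169))/3 = (⅓)*(12809/4723) = 12809/14169 ≈ 0.90402)
√(h(-78, -152) + t) = √(139 + 12809/14169) = √(1982300/14169) = 10*√280872087/14169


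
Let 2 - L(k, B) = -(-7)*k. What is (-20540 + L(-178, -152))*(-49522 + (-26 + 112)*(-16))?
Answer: 981924216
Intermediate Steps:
L(k, B) = 2 - 7*k (L(k, B) = 2 - (-1)*(-7*k) = 2 - 7*k)
(-20540 + L(-178, -152))*(-49522 + (-26 + 112)*(-16)) = (-20540 + (2 - 7*(-178)))*(-49522 + (-26 + 112)*(-16)) = (-20540 + (2 + 1246))*(-49522 + 86*(-16)) = (-20540 + 1248)*(-49522 - 1376) = -19292*(-50898) = 981924216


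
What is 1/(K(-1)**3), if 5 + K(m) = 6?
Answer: 1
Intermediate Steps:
K(m) = 1 (K(m) = -5 + 6 = 1)
1/(K(-1)**3) = 1/(1**3) = 1/1 = 1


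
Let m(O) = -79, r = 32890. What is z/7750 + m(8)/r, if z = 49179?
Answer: 80844253/12744875 ≈ 6.3433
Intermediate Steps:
z/7750 + m(8)/r = 49179/7750 - 79/32890 = 80844253/12744875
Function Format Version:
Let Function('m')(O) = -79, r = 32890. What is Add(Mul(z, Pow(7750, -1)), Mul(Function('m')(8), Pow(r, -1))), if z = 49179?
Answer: Rational(80844253, 12744875) ≈ 6.3433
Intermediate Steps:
Add(Mul(z, Pow(7750, -1)), Mul(Function('m')(8), Pow(r, -1))) = Add(Mul(49179, Pow(7750, -1)), Mul(-79, Pow(32890, -1))) = Add(Mul(49179, Rational(1, 7750)), Mul(-79, Rational(1, 32890))) = Add(Rational(49179, 7750), Rational(-79, 32890)) = Rational(80844253, 12744875)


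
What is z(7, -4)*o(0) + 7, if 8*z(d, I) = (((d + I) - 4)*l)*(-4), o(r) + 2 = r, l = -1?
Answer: 8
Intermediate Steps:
o(r) = -2 + r
z(d, I) = -2 + I/2 + d/2 (z(d, I) = ((((d + I) - 4)*(-1))*(-4))/8 = ((((I + d) - 4)*(-1))*(-4))/8 = (((-4 + I + d)*(-1))*(-4))/8 = ((4 - I - d)*(-4))/8 = (-16 + 4*I + 4*d)/8 = -2 + I/2 + d/2)
z(7, -4)*o(0) + 7 = (-2 + (½)*(-4) + (½)*7)*(-2 + 0) + 7 = (-2 - 2 + 7/2)*(-2) + 7 = -½*(-2) + 7 = 1 + 7 = 8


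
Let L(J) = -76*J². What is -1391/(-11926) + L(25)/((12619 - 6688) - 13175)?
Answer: 144140351/21597986 ≈ 6.6738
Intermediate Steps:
-1391/(-11926) + L(25)/((12619 - 6688) - 13175) = -1391/(-11926) + (-76*25²)/((12619 - 6688) - 13175) = -1391*(-1/11926) + (-76*625)/(5931 - 13175) = 1391/11926 - 47500/(-7244) = 1391/11926 - 47500*(-1/7244) = 1391/11926 + 11875/1811 = 144140351/21597986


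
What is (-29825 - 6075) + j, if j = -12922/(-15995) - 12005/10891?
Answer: -893412393139/24885935 ≈ -35900.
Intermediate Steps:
j = -7326639/24885935 (j = -12922*(-1/15995) - 12005*1/10891 = 1846/2285 - 12005/10891 = -7326639/24885935 ≈ -0.29441)
(-29825 - 6075) + j = (-29825 - 6075) - 7326639/24885935 = -35900 - 7326639/24885935 = -893412393139/24885935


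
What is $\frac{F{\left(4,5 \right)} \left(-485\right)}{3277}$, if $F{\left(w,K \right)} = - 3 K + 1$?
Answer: $\frac{6790}{3277} \approx 2.072$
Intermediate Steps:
$F{\left(w,K \right)} = 1 - 3 K$
$\frac{F{\left(4,5 \right)} \left(-485\right)}{3277} = \frac{\left(1 - 15\right) \left(-485\right)}{3277} = \left(1 - 15\right) \left(-485\right) \frac{1}{3277} = \left(-14\right) \left(-485\right) \frac{1}{3277} = 6790 \cdot \frac{1}{3277} = \frac{6790}{3277}$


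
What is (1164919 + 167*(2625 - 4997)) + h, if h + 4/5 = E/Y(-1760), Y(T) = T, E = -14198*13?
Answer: 676631183/880 ≈ 7.6890e+5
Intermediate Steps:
E = -184574
h = 91583/880 (h = -⅘ - 184574/(-1760) = -⅘ - 184574*(-1/1760) = -⅘ + 92287/880 = 91583/880 ≈ 104.07)
(1164919 + 167*(2625 - 4997)) + h = (1164919 + 167*(2625 - 4997)) + 91583/880 = (1164919 + 167*(-2372)) + 91583/880 = (1164919 - 396124) + 91583/880 = 768795 + 91583/880 = 676631183/880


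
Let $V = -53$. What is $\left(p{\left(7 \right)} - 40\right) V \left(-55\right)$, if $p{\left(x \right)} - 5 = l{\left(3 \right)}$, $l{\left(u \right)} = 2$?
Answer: $-96195$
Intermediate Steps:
$p{\left(x \right)} = 7$ ($p{\left(x \right)} = 5 + 2 = 7$)
$\left(p{\left(7 \right)} - 40\right) V \left(-55\right) = \left(7 - 40\right) \left(-53\right) \left(-55\right) = \left(-33\right) \left(-53\right) \left(-55\right) = 1749 \left(-55\right) = -96195$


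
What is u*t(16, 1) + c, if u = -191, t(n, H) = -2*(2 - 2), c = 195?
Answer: 195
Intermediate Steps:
t(n, H) = 0 (t(n, H) = -2*0 = 0)
u*t(16, 1) + c = -191*0 + 195 = 0 + 195 = 195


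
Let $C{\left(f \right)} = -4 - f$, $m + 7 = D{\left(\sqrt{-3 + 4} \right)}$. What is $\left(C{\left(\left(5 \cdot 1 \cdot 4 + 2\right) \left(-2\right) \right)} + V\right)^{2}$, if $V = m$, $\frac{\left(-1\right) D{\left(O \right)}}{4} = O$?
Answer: $841$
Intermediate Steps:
$D{\left(O \right)} = - 4 O$
$m = -11$ ($m = -7 - 4 \sqrt{-3 + 4} = -7 - 4 \sqrt{1} = -7 - 4 = -11$)
$V = -11$
$\left(C{\left(\left(5 \cdot 1 \cdot 4 + 2\right) \left(-2\right) \right)} + V\right)^{2} = \left(\left(-4 - \left(5 \cdot 1 \cdot 4 + 2\right) \left(-2\right)\right) - 11\right)^{2} = \left(\left(-4 - \left(5 \cdot 4 + 2\right) \left(-2\right)\right) - 11\right)^{2} = \left(\left(-4 - \left(20 + 2\right) \left(-2\right)\right) - 11\right)^{2} = \left(\left(-4 - 22 \left(-2\right)\right) - 11\right)^{2} = \left(\left(-4 - -44\right) - 11\right)^{2} = \left(\left(-4 + 44\right) - 11\right)^{2} = \left(40 - 11\right)^{2} = 29^{2} = 841$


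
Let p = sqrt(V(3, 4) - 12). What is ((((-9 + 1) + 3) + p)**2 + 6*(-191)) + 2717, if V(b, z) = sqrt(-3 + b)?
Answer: 1584 - 20*I*sqrt(3) ≈ 1584.0 - 34.641*I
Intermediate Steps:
p = 2*I*sqrt(3) (p = sqrt(sqrt(-3 + 3) - 12) = sqrt(sqrt(0) - 12) = sqrt(0 - 12) = sqrt(-12) = 2*I*sqrt(3) ≈ 3.4641*I)
((((-9 + 1) + 3) + p)**2 + 6*(-191)) + 2717 = ((((-9 + 1) + 3) + 2*I*sqrt(3))**2 + 6*(-191)) + 2717 = (((-8 + 3) + 2*I*sqrt(3))**2 - 1146) + 2717 = ((-5 + 2*I*sqrt(3))**2 - 1146) + 2717 = (-1146 + (-5 + 2*I*sqrt(3))**2) + 2717 = 1571 + (-5 + 2*I*sqrt(3))**2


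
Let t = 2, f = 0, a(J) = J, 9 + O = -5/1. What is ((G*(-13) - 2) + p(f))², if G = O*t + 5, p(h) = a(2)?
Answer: 89401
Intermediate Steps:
O = -14 (O = -9 - 5/1 = -9 - 5*1 = -9 - 5 = -14)
p(h) = 2
G = -23 (G = -14*2 + 5 = -28 + 5 = -23)
((G*(-13) - 2) + p(f))² = ((-23*(-13) - 2) + 2)² = ((299 - 2) + 2)² = (297 + 2)² = 299² = 89401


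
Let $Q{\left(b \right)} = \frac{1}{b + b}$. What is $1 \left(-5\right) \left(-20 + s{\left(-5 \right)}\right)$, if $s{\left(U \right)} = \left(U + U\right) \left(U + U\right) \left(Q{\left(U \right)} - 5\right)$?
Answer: $2650$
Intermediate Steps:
$Q{\left(b \right)} = \frac{1}{2 b}$
$s{\left(U \right)} = 4 U^{2} \left(-5 + \frac{1}{2 U}\right)$ ($s{\left(U \right)} = \left(U + U\right) \left(U + U\right) \left(\frac{1}{2 U} - 5\right) = 2 U 2 U \left(-5 + \frac{1}{2 U}\right) = 4 U^{2} \left(-5 + \frac{1}{2 U}\right)$)
$1 \left(-5\right) \left(-20 + s{\left(-5 \right)}\right) = 1 \left(-5\right) \left(-20 + 2 \left(-5\right) \left(1 - -50\right)\right) = - 5 \left(-20 + 2 \left(-5\right) \left(1 + 50\right)\right) = - 5 \left(-20 + 2 \left(-5\right) 51\right) = - 5 \left(-20 - 510\right) = \left(-5\right) \left(-530\right) = 2650$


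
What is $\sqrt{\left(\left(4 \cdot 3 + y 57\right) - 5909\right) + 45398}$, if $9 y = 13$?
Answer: $\frac{25 \sqrt{570}}{3} \approx 198.96$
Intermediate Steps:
$y = \frac{13}{9}$ ($y = \frac{1}{9} \cdot 13 = \frac{13}{9} \approx 1.4444$)
$\sqrt{\left(\left(4 \cdot 3 + y 57\right) - 5909\right) + 45398} = \sqrt{\left(\left(4 \cdot 3 + \frac{13}{9} \cdot 57\right) - 5909\right) + 45398} = \sqrt{\left(\left(12 + \frac{247}{3}\right) - 5909\right) + 45398} = \sqrt{\left(\frac{283}{3} - 5909\right) + 45398} = \sqrt{- \frac{17444}{3} + 45398} = \sqrt{\frac{118750}{3}} = \frac{25 \sqrt{570}}{3}$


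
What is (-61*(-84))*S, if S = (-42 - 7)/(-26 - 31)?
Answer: 83692/19 ≈ 4404.8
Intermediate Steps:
S = 49/57 (S = -49/(-57) = -49*(-1/57) = 49/57 ≈ 0.85965)
(-61*(-84))*S = -61*(-84)*(49/57) = 5124*(49/57) = 83692/19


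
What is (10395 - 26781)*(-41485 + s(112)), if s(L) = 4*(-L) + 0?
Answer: 687114138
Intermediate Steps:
s(L) = -4*L (s(L) = -4*L + 0 = -4*L)
(10395 - 26781)*(-41485 + s(112)) = (10395 - 26781)*(-41485 - 4*112) = -16386*(-41485 - 448) = -16386*(-41933) = 687114138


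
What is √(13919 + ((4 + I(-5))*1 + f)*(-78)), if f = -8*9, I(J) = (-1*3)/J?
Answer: √479405/5 ≈ 138.48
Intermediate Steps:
I(J) = -3/J
f = -72
√(13919 + ((4 + I(-5))*1 + f)*(-78)) = √(13919 + ((4 - 3/(-5))*1 - 72)*(-78)) = √(13919 + ((4 - 3*(-⅕))*1 - 72)*(-78)) = √(13919 + ((4 + ⅗)*1 - 72)*(-78)) = √(13919 + ((23/5)*1 - 72)*(-78)) = √(13919 + (23/5 - 72)*(-78)) = √(13919 - 337/5*(-78)) = √(13919 + 26286/5) = √(95881/5) = √479405/5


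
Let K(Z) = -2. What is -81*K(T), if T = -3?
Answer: 162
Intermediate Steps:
-81*K(T) = -81*(-2) = 162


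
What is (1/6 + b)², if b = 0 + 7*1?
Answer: 1849/36 ≈ 51.361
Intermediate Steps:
b = 7 (b = 0 + 7 = 7)
(1/6 + b)² = (1/6 + 7)² = (⅙ + 7)² = (43/6)² = 1849/36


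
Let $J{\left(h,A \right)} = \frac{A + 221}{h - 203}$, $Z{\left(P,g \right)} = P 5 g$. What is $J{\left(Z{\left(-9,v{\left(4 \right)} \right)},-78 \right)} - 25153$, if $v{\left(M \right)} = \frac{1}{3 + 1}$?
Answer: $- \frac{21556693}{857} \approx -25154.0$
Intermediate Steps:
$v{\left(M \right)} = \frac{1}{4}$
$Z{\left(P,g \right)} = 5 P g$
$J{\left(h,A \right)} = \frac{221 + A}{-203 + h}$
$J{\left(Z{\left(-9,v{\left(4 \right)} \right)},-78 \right)} - 25153 = \frac{221 - 78}{-203 + 5 \left(-9\right) \frac{1}{4}} - 25153 = \frac{1}{-203 - \frac{45}{4}} \cdot 143 - 25153 = \frac{1}{- \frac{857}{4}} \cdot 143 - 25153 = \left(- \frac{4}{857}\right) 143 - 25153 = - \frac{572}{857} - 25153 = - \frac{21556693}{857}$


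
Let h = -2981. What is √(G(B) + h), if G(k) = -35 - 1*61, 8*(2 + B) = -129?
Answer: I*√3077 ≈ 55.471*I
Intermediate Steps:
B = -145/8 (B = -2 + (⅛)*(-129) = -2 - 129/8 = -145/8 ≈ -18.125)
G(k) = -96 (G(k) = -35 - 61 = -96)
√(G(B) + h) = √(-96 - 2981) = √(-3077) = I*√3077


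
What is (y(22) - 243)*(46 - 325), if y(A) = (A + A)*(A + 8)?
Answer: -300483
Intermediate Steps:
y(A) = 2*A*(8 + A) (y(A) = (2*A)*(8 + A) = 2*A*(8 + A))
(y(22) - 243)*(46 - 325) = (2*22*(8 + 22) - 243)*(46 - 325) = (2*22*30 - 243)*(-279) = (1320 - 243)*(-279) = 1077*(-279) = -300483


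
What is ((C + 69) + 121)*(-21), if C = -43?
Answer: -3087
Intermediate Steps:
((C + 69) + 121)*(-21) = ((-43 + 69) + 121)*(-21) = (26 + 121)*(-21) = 147*(-21) = -3087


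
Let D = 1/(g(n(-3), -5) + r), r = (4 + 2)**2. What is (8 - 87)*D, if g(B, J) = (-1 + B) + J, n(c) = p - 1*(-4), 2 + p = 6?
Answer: -79/38 ≈ -2.0789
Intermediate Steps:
p = 4 (p = -2 + 6 = 4)
n(c) = 8 (n(c) = 4 - 1*(-4) = 4 + 4 = 8)
g(B, J) = -1 + B + J
r = 36 (r = 6**2 = 36)
D = 1/38 (D = 1/((-1 + 8 - 5) + 36) = 1/(2 + 36) = 1/38 ≈ 0.026316)
(8 - 87)*D = (8 - 87)*(1/38) = -79*1/38 = -79/38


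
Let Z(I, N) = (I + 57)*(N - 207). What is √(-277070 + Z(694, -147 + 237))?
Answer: I*√364937 ≈ 604.1*I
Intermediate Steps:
Z(I, N) = (-207 + N)*(57 + I) (Z(I, N) = (57 + I)*(-207 + N) = (-207 + N)*(57 + I))
√(-277070 + Z(694, -147 + 237)) = √(-277070 + (-11799 - 207*694 + 57*(-147 + 237) + 694*(-147 + 237))) = √(-277070 + (-11799 - 143658 + 57*90 + 694*90)) = √(-277070 + (-11799 - 143658 + 5130 + 62460)) = √(-277070 - 87867) = √(-364937) = I*√364937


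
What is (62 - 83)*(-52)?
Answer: 1092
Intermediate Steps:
(62 - 83)*(-52) = -21*(-52) = 1092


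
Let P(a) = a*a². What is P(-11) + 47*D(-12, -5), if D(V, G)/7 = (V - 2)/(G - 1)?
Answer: -1690/3 ≈ -563.33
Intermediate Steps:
D(V, G) = 7*(-2 + V)/(-1 + G) (D(V, G) = 7*((V - 2)/(G - 1)) = 7*((-2 + V)/(-1 + G)) = 7*(-2 + V)/(-1 + G))
P(a) = a³
P(-11) + 47*D(-12, -5) = (-11)³ + 47*(7*(-2 - 12)/(-1 - 5)) = -1331 + 47*(7*(-14)/(-6)) = -1331 + 47*(7*(-⅙)*(-14)) = -1331 + 47*(49/3) = -1331 + 2303/3 = -1690/3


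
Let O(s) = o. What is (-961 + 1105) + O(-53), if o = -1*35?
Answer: 109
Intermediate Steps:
o = -35
O(s) = -35
(-961 + 1105) + O(-53) = (-961 + 1105) - 35 = 144 - 35 = 109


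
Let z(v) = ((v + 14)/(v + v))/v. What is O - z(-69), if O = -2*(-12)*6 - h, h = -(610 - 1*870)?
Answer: -1104497/9522 ≈ -115.99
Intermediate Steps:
h = 260 (h = -(610 - 870) = -1*(-260) = 260)
z(v) = (14 + v)/(2*v**2) (z(v) = ((14 + v)/((2*v)))/v = ((14 + v)*(1/(2*v)))/v = ((14 + v)/(2*v))/v = (14 + v)/(2*v**2))
O = -116 (O = -2*(-12)*6 - 1*260 = 24*6 - 260 = 144 - 260 = -116)
O - z(-69) = -116 - (14 - 69)/(2*(-69)**2) = -116 - (-55)/(2*4761) = -116 - 1*(-55/9522) = -116 + 55/9522 = -1104497/9522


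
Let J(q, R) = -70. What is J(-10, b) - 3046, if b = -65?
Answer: -3116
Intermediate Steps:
J(-10, b) - 3046 = -70 - 3046 = -3116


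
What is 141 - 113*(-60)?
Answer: 6921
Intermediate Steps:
141 - 113*(-60) = 141 + 6780 = 6921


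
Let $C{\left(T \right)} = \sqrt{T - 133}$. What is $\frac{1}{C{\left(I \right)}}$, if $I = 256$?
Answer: $\frac{\sqrt{123}}{123} \approx 0.090167$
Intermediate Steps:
$C{\left(T \right)} = \sqrt{-133 + T}$
$\frac{1}{C{\left(I \right)}} = \frac{1}{\sqrt{-133 + 256}} = \frac{1}{\sqrt{123}} = \frac{\sqrt{123}}{123}$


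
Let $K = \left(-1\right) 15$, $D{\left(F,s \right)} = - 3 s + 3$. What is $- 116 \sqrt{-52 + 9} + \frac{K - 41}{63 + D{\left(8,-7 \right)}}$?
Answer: $- \frac{56}{87} - 116 i \sqrt{43} \approx -0.64368 - 760.66 i$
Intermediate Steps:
$D{\left(F,s \right)} = 3 - 3 s$
$K = -15$
$- 116 \sqrt{-52 + 9} + \frac{K - 41}{63 + D{\left(8,-7 \right)}} = - 116 \sqrt{-52 + 9} + \frac{-15 - 41}{63 + \left(3 - -21\right)} = - 116 \sqrt{-43} - \frac{56}{63 + \left(3 + 21\right)} = - 116 i \sqrt{43} - \frac{56}{63 + 24} = - 116 i \sqrt{43} - \frac{56}{87} = - \frac{56}{87} - 116 i \sqrt{43}$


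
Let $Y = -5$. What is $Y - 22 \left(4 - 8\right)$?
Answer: $83$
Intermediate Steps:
$Y - 22 \left(4 - 8\right) = -5 - 22 \left(4 - 8\right) = -5 - -88 = -5 + 88 = 83$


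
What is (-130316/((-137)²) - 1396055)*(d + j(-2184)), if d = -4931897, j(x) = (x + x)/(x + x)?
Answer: 129228925286044456/18769 ≈ 6.8852e+12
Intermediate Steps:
j(x) = 1 (j(x) = (2*x)/((2*x)) = (2*x)*(1/(2*x)) = 1)
(-130316/((-137)²) - 1396055)*(d + j(-2184)) = (-130316/((-137)²) - 1396055)*(-4931897 + 1) = (-130316/18769 - 1396055)*(-4931896) = -26202686611/18769*(-4931896) = 129228925286044456/18769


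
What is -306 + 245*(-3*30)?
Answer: -22356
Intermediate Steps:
-306 + 245*(-3*30) = -306 + 245*(-90) = -306 - 22050 = -22356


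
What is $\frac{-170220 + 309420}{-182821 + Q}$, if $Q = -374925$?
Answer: $- \frac{69600}{278873} \approx -0.24958$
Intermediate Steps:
$\frac{-170220 + 309420}{-182821 + Q} = \frac{-170220 + 309420}{-182821 - 374925} = \frac{139200}{-557746} = 139200 \left(- \frac{1}{557746}\right) = - \frac{69600}{278873}$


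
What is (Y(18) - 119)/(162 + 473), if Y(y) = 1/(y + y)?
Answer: -4283/22860 ≈ -0.18736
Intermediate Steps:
Y(y) = 1/(2*y)
(Y(18) - 119)/(162 + 473) = ((½)/18 - 119)/(162 + 473) = ((½)*(1/18) - 119)/635 = (1/36 - 119)*(1/635) = -4283/36*1/635 = -4283/22860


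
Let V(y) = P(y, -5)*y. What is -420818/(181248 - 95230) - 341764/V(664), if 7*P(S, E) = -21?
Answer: 3569948287/21418482 ≈ 166.68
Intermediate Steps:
P(S, E) = -3 (P(S, E) = (⅐)*(-21) = -3)
V(y) = -3*y
-420818/(181248 - 95230) - 341764/V(664) = -420818/(181248 - 95230) - 341764/((-3*664)) = -420818/86018 - 341764/(-1992) = -420818*1/86018 - 341764*(-1/1992) = -210409/43009 + 85441/498 = 3569948287/21418482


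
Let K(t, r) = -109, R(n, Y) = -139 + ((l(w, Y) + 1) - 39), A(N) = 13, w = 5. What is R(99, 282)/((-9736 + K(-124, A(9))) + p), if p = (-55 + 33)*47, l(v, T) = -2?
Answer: 179/10879 ≈ 0.016454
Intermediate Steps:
R(n, Y) = -179 (R(n, Y) = -139 + ((-2 + 1) - 39) = -139 + (-1 - 39) = -139 - 40 = -179)
p = -1034 (p = -22*47 = -1034)
R(99, 282)/((-9736 + K(-124, A(9))) + p) = -179/((-9736 - 109) - 1034) = -179/(-9845 - 1034) = -179/(-10879) = -179*(-1/10879) = 179/10879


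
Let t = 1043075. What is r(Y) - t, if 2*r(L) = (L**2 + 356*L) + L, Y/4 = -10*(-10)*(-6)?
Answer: 1408525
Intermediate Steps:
Y = -2400 (Y = 4*(-10*(-10)*(-6)) = 4*(100*(-6)) = 4*(-600) = -2400)
r(L) = L**2/2 + 357*L/2 (r(L) = ((L**2 + 356*L) + L)/2 = (L**2 + 357*L)/2 = L**2/2 + 357*L/2)
r(Y) - t = (1/2)*(-2400)*(357 - 2400) - 1*1043075 = (1/2)*(-2400)*(-2043) - 1043075 = 2451600 - 1043075 = 1408525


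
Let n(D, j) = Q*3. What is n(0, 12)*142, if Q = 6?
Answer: 2556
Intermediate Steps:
n(D, j) = 18 (n(D, j) = 6*3 = 18)
n(0, 12)*142 = 18*142 = 2556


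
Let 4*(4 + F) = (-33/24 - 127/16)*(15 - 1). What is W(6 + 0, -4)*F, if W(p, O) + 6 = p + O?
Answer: 1171/8 ≈ 146.38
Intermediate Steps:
W(p, O) = -6 + O + p (W(p, O) = -6 + (p + O) = -6 + (O + p) = -6 + O + p)
F = -1171/32 (F = -4 + ((-33/24 - 127/16)*(15 - 1))/4 = -4 + ((-33*1/24 - 127*1/16)*14)/4 = -4 + ((-11/8 - 127/16)*14)/4 = -4 + (-149/16*14)/4 = -4 + (1/4)*(-1043/8) = -4 - 1043/32 = -1171/32 ≈ -36.594)
W(6 + 0, -4)*F = (-6 - 4 + (6 + 0))*(-1171/32) = (-6 - 4 + 6)*(-1171/32) = -4*(-1171/32) = 1171/8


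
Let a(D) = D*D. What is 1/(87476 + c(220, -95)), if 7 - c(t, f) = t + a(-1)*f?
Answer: 1/87358 ≈ 1.1447e-5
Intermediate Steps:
a(D) = D**2
c(t, f) = 7 - f - t (c(t, f) = 7 - (t + (-1)**2*f) = 7 - (t + 1*f) = 7 - (t + f) = 7 - (f + t) = 7 + (-f - t) = 7 - f - t)
1/(87476 + c(220, -95)) = 1/(87476 + (7 - 1*(-95) - 1*220)) = 1/(87476 + (7 + 95 - 220)) = 1/(87476 - 118) = 1/87358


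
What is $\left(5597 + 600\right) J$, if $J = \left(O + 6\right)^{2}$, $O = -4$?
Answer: $24788$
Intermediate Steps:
$J = 4$ ($J = \left(-4 + 6\right)^{2} = 2^{2} = 4$)
$\left(5597 + 600\right) J = \left(5597 + 600\right) 4 = 6197 \cdot 4 = 24788$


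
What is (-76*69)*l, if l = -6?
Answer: 31464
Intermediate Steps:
(-76*69)*l = -76*69*(-6) = -5244*(-6) = 31464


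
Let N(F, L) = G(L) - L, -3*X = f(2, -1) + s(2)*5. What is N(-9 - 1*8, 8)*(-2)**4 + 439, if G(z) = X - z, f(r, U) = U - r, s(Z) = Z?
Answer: 437/3 ≈ 145.67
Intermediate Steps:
X = -7/3 (X = -((-1 - 1*2) + 2*5)/3 = -((-1 - 2) + 10)/3 = -(-3 + 10)/3 = -1/3*7 = -7/3 ≈ -2.3333)
G(z) = -7/3 - z
N(F, L) = -7/3 - 2*L (N(F, L) = (-7/3 - L) - L = -7/3 - 2*L)
N(-9 - 1*8, 8)*(-2)**4 + 439 = (-7/3 - 2*8)*(-2)**4 + 439 = (-7/3 - 16)*16 + 439 = -55/3*16 + 439 = -880/3 + 439 = 437/3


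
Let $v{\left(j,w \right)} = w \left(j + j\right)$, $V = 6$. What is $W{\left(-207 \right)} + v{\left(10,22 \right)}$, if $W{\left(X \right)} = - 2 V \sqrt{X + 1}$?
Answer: $440 - 12 i \sqrt{206} \approx 440.0 - 172.23 i$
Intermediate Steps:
$v{\left(j,w \right)} = 2 j w$ ($v{\left(j,w \right)} = w 2 j = 2 j w$)
$W{\left(X \right)} = - 12 \sqrt{1 + X}$ ($W{\left(X \right)} = \left(-2\right) 6 \sqrt{X + 1} = - 12 \sqrt{1 + X}$)
$W{\left(-207 \right)} + v{\left(10,22 \right)} = - 12 \sqrt{1 - 207} + 2 \cdot 10 \cdot 22 = - 12 \sqrt{-206} + 440 = - 12 i \sqrt{206} + 440 = 440 - 12 i \sqrt{206}$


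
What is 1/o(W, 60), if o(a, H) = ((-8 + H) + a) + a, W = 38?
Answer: 1/128 ≈ 0.0078125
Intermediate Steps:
o(a, H) = -8 + H + 2*a (o(a, H) = (-8 + H + a) + a = -8 + H + 2*a)
1/o(W, 60) = 1/(-8 + 60 + 2*38) = 1/(-8 + 60 + 76) = 1/128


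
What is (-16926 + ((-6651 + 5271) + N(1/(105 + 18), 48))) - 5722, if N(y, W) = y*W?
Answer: -985132/41 ≈ -24028.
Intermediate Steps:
N(y, W) = W*y
(-16926 + ((-6651 + 5271) + N(1/(105 + 18), 48))) - 5722 = (-16926 + ((-6651 + 5271) + 48/(105 + 18))) - 5722 = (-16926 + (-1380 + 48/123)) - 5722 = (-16926 + (-1380 + 48*(1/123))) - 5722 = (-16926 + (-1380 + 16/41)) - 5722 = (-16926 - 56564/41) - 5722 = -750530/41 - 5722 = -985132/41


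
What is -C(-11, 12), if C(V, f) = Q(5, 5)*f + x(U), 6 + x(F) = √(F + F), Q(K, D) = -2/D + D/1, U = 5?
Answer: -246/5 - √10 ≈ -52.362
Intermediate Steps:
Q(K, D) = D - 2/D (Q(K, D) = -2/D + D*1 = -2/D + D = D - 2/D)
x(F) = -6 + √2*√F (x(F) = -6 + √(F + F) = -6 + √(2*F) = -6 + √2*√F)
C(V, f) = -6 + √10 + 23*f/5 (C(V, f) = (5 - 2/5)*f + (-6 + √2*√5) = (5 - 2*⅕)*f + (-6 + √10) = (5 - ⅖)*f + (-6 + √10) = 23*f/5 + (-6 + √10) = -6 + √10 + 23*f/5)
-C(-11, 12) = -(-6 + √10 + (23/5)*12) = -(-6 + √10 + 276/5) = -(246/5 + √10) = -246/5 - √10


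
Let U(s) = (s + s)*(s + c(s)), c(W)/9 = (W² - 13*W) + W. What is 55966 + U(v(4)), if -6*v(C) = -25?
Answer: 1927901/36 ≈ 53553.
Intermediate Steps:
v(C) = 25/6 (v(C) = -⅙*(-25) = 25/6)
c(W) = -108*W + 9*W² (c(W) = 9*((W² - 13*W) + W) = 9*(W² - 12*W) = -108*W + 9*W²)
U(s) = 2*s*(s + 9*s*(-12 + s)) (U(s) = (s + s)*(s + 9*s*(-12 + s)) = (2*s)*(s + 9*s*(-12 + s)) = 2*s*(s + 9*s*(-12 + s)))
55966 + U(v(4)) = 55966 + (25/6)²*(-214 + 18*(25/6)) = 55966 + 625*(-214 + 75)/36 = 55966 + (625/36)*(-139) = 55966 - 86875/36 = 1927901/36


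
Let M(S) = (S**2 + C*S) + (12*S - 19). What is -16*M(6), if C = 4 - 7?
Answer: -1136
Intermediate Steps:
C = -3
M(S) = -19 + S**2 + 9*S (M(S) = (S**2 - 3*S) + (12*S - 19) = (S**2 - 3*S) + (-19 + 12*S) = -19 + S**2 + 9*S)
-16*M(6) = -16*(-19 + 6**2 + 9*6) = -16*(-19 + 36 + 54) = -16*71 = -1136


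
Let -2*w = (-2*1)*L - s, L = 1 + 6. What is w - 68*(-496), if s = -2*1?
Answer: 33734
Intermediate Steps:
L = 7
s = -2
w = 6 (w = -(-2*1*7 - 1*(-2))/2 = -(-2*7 + 2)/2 = -(-14 + 2)/2 = -1/2*(-12) = 6)
w - 68*(-496) = 6 - 68*(-496) = 6 + 33728 = 33734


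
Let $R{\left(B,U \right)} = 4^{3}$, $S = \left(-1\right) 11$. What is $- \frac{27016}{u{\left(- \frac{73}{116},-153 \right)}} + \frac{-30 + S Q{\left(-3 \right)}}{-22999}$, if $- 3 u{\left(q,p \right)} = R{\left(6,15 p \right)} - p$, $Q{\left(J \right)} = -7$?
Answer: $\frac{1864012753}{4990783} \approx 373.49$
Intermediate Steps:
$S = -11$
$R{\left(B,U \right)} = 64$
$u{\left(q,p \right)} = - \frac{64}{3} + \frac{p}{3}$ ($u{\left(q,p \right)} = - \frac{64 - p}{3} = - \frac{64}{3} + \frac{p}{3}$)
$- \frac{27016}{u{\left(- \frac{73}{116},-153 \right)}} + \frac{-30 + S Q{\left(-3 \right)}}{-22999} = - \frac{27016}{- \frac{64}{3} + \frac{1}{3} \left(-153\right)} + \frac{-30 - -77}{-22999} = - \frac{27016}{- \frac{64}{3} - 51} + \left(-30 + 77\right) \left(- \frac{1}{22999}\right) = - \frac{27016}{- \frac{217}{3}} + 47 \left(- \frac{1}{22999}\right) = \left(-27016\right) \left(- \frac{3}{217}\right) - \frac{47}{22999} = \frac{81048}{217} - \frac{47}{22999} = \frac{1864012753}{4990783}$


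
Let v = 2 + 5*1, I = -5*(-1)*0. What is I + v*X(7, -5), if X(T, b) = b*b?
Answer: 175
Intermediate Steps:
X(T, b) = b²
I = 0 (I = 5*0 = 0)
v = 7 (v = 2 + 5 = 7)
I + v*X(7, -5) = 0 + 7*(-5)² = 0 + 7*25 = 0 + 175 = 175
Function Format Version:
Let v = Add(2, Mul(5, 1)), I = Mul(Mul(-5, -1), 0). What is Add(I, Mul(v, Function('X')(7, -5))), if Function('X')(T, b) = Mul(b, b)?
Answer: 175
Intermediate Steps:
Function('X')(T, b) = Pow(b, 2)
I = 0 (I = Mul(5, 0) = 0)
v = 7 (v = Add(2, 5) = 7)
Add(I, Mul(v, Function('X')(7, -5))) = Add(0, Mul(7, Pow(-5, 2))) = Add(0, Mul(7, 25)) = Add(0, 175) = 175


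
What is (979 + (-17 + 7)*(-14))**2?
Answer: 1252161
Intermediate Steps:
(979 + (-17 + 7)*(-14))**2 = (979 - 10*(-14))**2 = (979 + 140)**2 = 1119**2 = 1252161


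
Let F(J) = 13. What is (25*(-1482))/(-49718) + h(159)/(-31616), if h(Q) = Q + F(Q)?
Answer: 145352663/196485536 ≈ 0.73976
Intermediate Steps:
h(Q) = 13 + Q (h(Q) = Q + 13 = 13 + Q)
(25*(-1482))/(-49718) + h(159)/(-31616) = (25*(-1482))/(-49718) + (13 + 159)/(-31616) = -37050*(-1/49718) + 172*(-1/31616) = 18525/24859 - 43/7904 = 145352663/196485536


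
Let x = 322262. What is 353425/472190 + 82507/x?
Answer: 7642721384/7608444689 ≈ 1.0045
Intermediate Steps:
353425/472190 + 82507/x = 353425/472190 + 82507/322262 = 353425*(1/472190) + 82507*(1/322262) = 70685/94438 + 82507/322262 = 7642721384/7608444689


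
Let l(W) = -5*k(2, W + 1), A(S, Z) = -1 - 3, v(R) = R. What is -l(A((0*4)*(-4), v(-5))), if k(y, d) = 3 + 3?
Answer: 30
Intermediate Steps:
A(S, Z) = -4
k(y, d) = 6
l(W) = -30 (l(W) = -5*6 = -30)
-l(A((0*4)*(-4), v(-5))) = -1*(-30) = 30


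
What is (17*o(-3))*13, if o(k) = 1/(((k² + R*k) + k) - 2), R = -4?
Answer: 221/16 ≈ 13.813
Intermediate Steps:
o(k) = 1/(-2 + k² - 3*k) (o(k) = 1/(((k² - 4*k) + k) - 2) = 1/((k² - 3*k) - 2) = 1/(-2 + k² - 3*k))
(17*o(-3))*13 = (17/(-2 + (-3)² - 3*(-3)))*13 = (17/(-2 + 9 + 9))*13 = (17/16)*13 = 221/16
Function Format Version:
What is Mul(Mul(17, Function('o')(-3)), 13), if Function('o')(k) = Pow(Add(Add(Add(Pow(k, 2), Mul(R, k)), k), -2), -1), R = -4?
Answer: Rational(221, 16) ≈ 13.813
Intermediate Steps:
Function('o')(k) = Pow(Add(-2, Pow(k, 2), Mul(-3, k)), -1) (Function('o')(k) = Pow(Add(Add(Add(Pow(k, 2), Mul(-4, k)), k), -2), -1) = Pow(Add(Add(Pow(k, 2), Mul(-3, k)), -2), -1) = Pow(Add(-2, Pow(k, 2), Mul(-3, k)), -1))
Mul(Mul(17, Function('o')(-3)), 13) = Mul(Mul(17, Pow(Add(-2, Pow(-3, 2), Mul(-3, -3)), -1)), 13) = Mul(Mul(17, Pow(Add(-2, 9, 9), -1)), 13) = Mul(Mul(17, Pow(16, -1)), 13) = Mul(Mul(17, Rational(1, 16)), 13) = Mul(Rational(17, 16), 13) = Rational(221, 16)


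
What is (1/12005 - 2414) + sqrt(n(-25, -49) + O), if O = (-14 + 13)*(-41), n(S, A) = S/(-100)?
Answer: -28980069/12005 + sqrt(165)/2 ≈ -2407.6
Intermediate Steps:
n(S, A) = -S/100 (n(S, A) = S*(-1/100) = -S/100)
O = 41 (O = -1*(-41) = 41)
(1/12005 - 2414) + sqrt(n(-25, -49) + O) = (1/12005 - 2414) + sqrt(-1/100*(-25) + 41) = (1/12005 - 2414) + sqrt(1/4 + 41) = -28980069/12005 + sqrt(165/4) = -28980069/12005 + sqrt(165)/2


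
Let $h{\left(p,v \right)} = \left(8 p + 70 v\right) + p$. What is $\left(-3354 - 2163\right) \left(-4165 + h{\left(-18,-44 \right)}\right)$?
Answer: $40864419$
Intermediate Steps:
$h{\left(p,v \right)} = 9 p + 70 v$
$\left(-3354 - 2163\right) \left(-4165 + h{\left(-18,-44 \right)}\right) = \left(-3354 - 2163\right) \left(-4165 + \left(9 \left(-18\right) + 70 \left(-44\right)\right)\right) = - 5517 \left(-4165 - 3242\right) = \left(-5517\right) \left(-7407\right) = 40864419$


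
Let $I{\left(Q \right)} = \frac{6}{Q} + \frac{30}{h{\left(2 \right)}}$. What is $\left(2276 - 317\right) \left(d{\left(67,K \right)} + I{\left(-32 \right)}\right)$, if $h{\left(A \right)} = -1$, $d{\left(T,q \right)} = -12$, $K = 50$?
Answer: $- \frac{1322325}{16} \approx -82645.0$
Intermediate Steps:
$I{\left(Q \right)} = -30 + \frac{6}{Q}$ ($I{\left(Q \right)} = \frac{6}{Q} + \frac{30}{-1} = \frac{6}{Q} + 30 \left(-1\right) = \frac{6}{Q} - 30 = -30 + \frac{6}{Q}$)
$\left(2276 - 317\right) \left(d{\left(67,K \right)} + I{\left(-32 \right)}\right) = \left(2276 - 317\right) \left(-12 - \left(30 - \frac{6}{-32}\right)\right) = 1959 \left(-12 + \left(-30 + 6 \left(- \frac{1}{32}\right)\right)\right) = 1959 \left(-12 - \frac{483}{16}\right) = 1959 \left(- \frac{675}{16}\right) = - \frac{1322325}{16}$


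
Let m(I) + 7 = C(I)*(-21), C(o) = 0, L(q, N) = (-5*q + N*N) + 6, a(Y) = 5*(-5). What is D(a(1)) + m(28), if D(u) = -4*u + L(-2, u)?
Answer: 734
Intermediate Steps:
a(Y) = -25
L(q, N) = 6 + N**2 - 5*q (L(q, N) = (-5*q + N**2) + 6 = (N**2 - 5*q) + 6 = 6 + N**2 - 5*q)
m(I) = -7 (m(I) = -7 + 0*(-21) = -7 + 0 = -7)
D(u) = 16 + u**2 - 4*u (D(u) = -4*u + (6 + u**2 - 5*(-2)) = -4*u + (6 + u**2 + 10) = -4*u + (16 + u**2) = 16 + u**2 - 4*u)
D(a(1)) + m(28) = (16 + (-25)**2 - 4*(-25)) - 7 = (16 + 625 + 100) - 7 = 741 - 7 = 734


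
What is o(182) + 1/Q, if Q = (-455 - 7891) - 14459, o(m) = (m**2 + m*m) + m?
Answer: 1514936149/22805 ≈ 66430.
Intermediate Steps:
o(m) = m + 2*m**2 (o(m) = (m**2 + m**2) + m = 2*m**2 + m = m + 2*m**2)
Q = -22805 (Q = -8346 - 14459 = -22805)
o(182) + 1/Q = 182*(1 + 2*182) + 1/(-22805) = 182*(1 + 364) - 1/22805 = 182*365 - 1/22805 = 66430 - 1/22805 = 1514936149/22805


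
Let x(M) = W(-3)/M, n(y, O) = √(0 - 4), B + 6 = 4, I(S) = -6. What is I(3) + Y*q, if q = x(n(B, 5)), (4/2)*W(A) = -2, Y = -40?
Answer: -6 - 20*I ≈ -6.0 - 20.0*I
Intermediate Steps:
W(A) = -1 (W(A) = (½)*(-2) = -1)
B = -2 (B = -6 + 4 = -2)
n(y, O) = 2*I (n(y, O) = √(-4) = 2*I)
x(M) = -1/M
q = I/2 (q = -1/(2*I) = -(-1)*I/2 = I/2 ≈ 0.5*I)
I(3) + Y*q = -6 - 20*I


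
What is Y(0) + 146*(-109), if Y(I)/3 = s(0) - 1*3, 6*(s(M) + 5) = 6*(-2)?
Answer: -15944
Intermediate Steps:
s(M) = -7 (s(M) = -5 + (6*(-2))/6 = -5 + (1/6)*(-12) = -5 - 2 = -7)
Y(I) = -30 (Y(I) = 3*(-7 - 1*3) = 3*(-7 - 3) = 3*(-10) = -30)
Y(0) + 146*(-109) = -30 + 146*(-109) = -30 - 15914 = -15944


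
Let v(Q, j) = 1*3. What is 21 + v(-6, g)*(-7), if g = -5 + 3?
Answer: 0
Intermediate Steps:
g = -2
v(Q, j) = 3
21 + v(-6, g)*(-7) = 21 + 3*(-7) = 21 - 21 = 0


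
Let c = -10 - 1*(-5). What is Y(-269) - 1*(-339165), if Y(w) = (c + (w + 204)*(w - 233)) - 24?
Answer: 371766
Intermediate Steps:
c = -5 (c = -10 + 5 = -5)
Y(w) = -29 + (-233 + w)*(204 + w) (Y(w) = (-5 + (w + 204)*(w - 233)) - 24 = (-5 + (204 + w)*(-233 + w)) - 24 = (-5 + (-233 + w)*(204 + w)) - 24 = -29 + (-233 + w)*(204 + w))
Y(-269) - 1*(-339165) = (-47561 + (-269)**2 - 29*(-269)) - 1*(-339165) = (-47561 + 72361 + 7801) + 339165 = 32601 + 339165 = 371766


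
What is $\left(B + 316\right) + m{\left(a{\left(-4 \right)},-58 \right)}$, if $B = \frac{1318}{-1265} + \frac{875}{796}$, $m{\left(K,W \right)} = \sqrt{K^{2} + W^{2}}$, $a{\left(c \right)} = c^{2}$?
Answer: $\frac{318250787}{1006940} + 2 \sqrt{905} \approx 376.22$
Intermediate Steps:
$B = \frac{57747}{1006940}$ ($B = 1318 \left(- \frac{1}{1265}\right) + 875 \cdot \frac{1}{796} = - \frac{1318}{1265} + \frac{875}{796} = \frac{57747}{1006940} \approx 0.057349$)
$\left(B + 316\right) + m{\left(a{\left(-4 \right)},-58 \right)} = \left(\frac{57747}{1006940} + 316\right) + \sqrt{\left(\left(-4\right)^{2}\right)^{2} + \left(-58\right)^{2}} = \frac{318250787}{1006940} + \sqrt{16^{2} + 3364} = \frac{318250787}{1006940} + \sqrt{256 + 3364} = \frac{318250787}{1006940} + \sqrt{3620} = \frac{318250787}{1006940} + 2 \sqrt{905}$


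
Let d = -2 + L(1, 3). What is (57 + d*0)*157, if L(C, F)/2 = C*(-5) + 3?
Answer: 8949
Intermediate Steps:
L(C, F) = 6 - 10*C (L(C, F) = 2*(C*(-5) + 3) = 2*(-5*C + 3) = 2*(3 - 5*C) = 6 - 10*C)
d = -6 (d = -2 + (6 - 10*1) = -2 + (6 - 10) = -2 - 4 = -6)
(57 + d*0)*157 = (57 - 6*0)*157 = (57 + 0)*157 = 57*157 = 8949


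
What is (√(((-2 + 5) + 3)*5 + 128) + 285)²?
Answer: (285 + √158)² ≈ 88548.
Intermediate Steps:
(√(((-2 + 5) + 3)*5 + 128) + 285)² = (√((3 + 3)*5 + 128) + 285)² = (√(6*5 + 128) + 285)² = (√(30 + 128) + 285)² = (√158 + 285)² = (285 + √158)²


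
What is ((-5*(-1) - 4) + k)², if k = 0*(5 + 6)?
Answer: 1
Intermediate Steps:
k = 0 (k = 0*11 = 0)
((-5*(-1) - 4) + k)² = ((-5*(-1) - 4) + 0)² = ((5 - 4) + 0)² = (1 + 0)² = 1² = 1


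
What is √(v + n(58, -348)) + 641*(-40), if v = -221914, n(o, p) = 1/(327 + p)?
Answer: -25640 + I*√97864095/21 ≈ -25640.0 + 471.08*I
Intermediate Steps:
√(v + n(58, -348)) + 641*(-40) = √(-221914 + 1/(327 - 348)) + 641*(-40) = √(-221914 + 1/(-21)) - 25640 = √(-221914 - 1/21) - 25640 = √(-4660195/21) - 25640 = I*√97864095/21 - 25640 = -25640 + I*√97864095/21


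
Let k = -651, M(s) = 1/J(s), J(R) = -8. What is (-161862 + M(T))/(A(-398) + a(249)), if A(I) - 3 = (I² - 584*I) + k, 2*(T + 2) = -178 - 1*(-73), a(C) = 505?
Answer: -1294897/3125544 ≈ -0.41429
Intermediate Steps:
T = -109/2 (T = -2 + (-178 - 1*(-73))/2 = -2 + (-178 + 73)/2 = -2 + (½)*(-105) = -2 - 105/2 = -109/2 ≈ -54.500)
M(s) = -⅛ (M(s) = 1/(-8) = -⅛)
A(I) = -648 + I² - 584*I (A(I) = 3 + ((I² - 584*I) - 651) = 3 + (-651 + I² - 584*I) = -648 + I² - 584*I)
(-161862 + M(T))/(A(-398) + a(249)) = (-161862 - ⅛)/((-648 + (-398)² - 584*(-398)) + 505) = -1294897/(8*((-648 + 158404 + 232432) + 505)) = -1294897/(8*(390188 + 505)) = -1294897/8/390693 = -1294897/8*1/390693 = -1294897/3125544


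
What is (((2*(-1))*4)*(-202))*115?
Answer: 185840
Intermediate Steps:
(((2*(-1))*4)*(-202))*115 = (-2*4*(-202))*115 = -8*(-202)*115 = 1616*115 = 185840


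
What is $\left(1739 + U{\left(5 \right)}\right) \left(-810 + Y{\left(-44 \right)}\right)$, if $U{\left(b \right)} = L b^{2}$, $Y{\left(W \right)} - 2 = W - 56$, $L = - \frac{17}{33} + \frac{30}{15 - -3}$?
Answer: $- \frac{52969996}{33} \approx -1.6052 \cdot 10^{6}$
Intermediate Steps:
$L = \frac{38}{33}$ ($L = \left(-17\right) \frac{1}{33} + \frac{30}{15 + 3} = - \frac{17}{33} + \frac{30}{18} = - \frac{17}{33} + 30 \cdot \frac{1}{18} = - \frac{17}{33} + \frac{5}{3} = \frac{38}{33} \approx 1.1515$)
$Y{\left(W \right)} = -54 + W$ ($Y{\left(W \right)} = 2 + \left(W - 56\right) = 2 + \left(-56 + W\right) = -54 + W$)
$U{\left(b \right)} = \frac{38 b^{2}}{33}$
$\left(1739 + U{\left(5 \right)}\right) \left(-810 + Y{\left(-44 \right)}\right) = \left(1739 + \frac{38 \cdot 5^{2}}{33}\right) \left(-810 - 98\right) = \left(1739 + \frac{38}{33} \cdot 25\right) \left(-810 - 98\right) = \left(1739 + \frac{950}{33}\right) \left(-908\right) = \frac{58337}{33} \left(-908\right) = - \frac{52969996}{33}$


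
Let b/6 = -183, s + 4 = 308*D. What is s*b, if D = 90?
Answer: -30432168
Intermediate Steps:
s = 27716 (s = -4 + 308*90 = -4 + 27720 = 27716)
b = -1098 (b = 6*(-183) = -1098)
s*b = 27716*(-1098) = -30432168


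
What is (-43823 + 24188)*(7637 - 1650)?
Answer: -117554745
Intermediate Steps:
(-43823 + 24188)*(7637 - 1650) = -19635*5987 = -117554745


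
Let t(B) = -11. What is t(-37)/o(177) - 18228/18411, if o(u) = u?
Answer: -1142959/1086249 ≈ -1.0522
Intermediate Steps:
t(-37)/o(177) - 18228/18411 = -11/177 - 18228/18411 = -11*1/177 - 18228*1/18411 = -11/177 - 6076/6137 = -1142959/1086249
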